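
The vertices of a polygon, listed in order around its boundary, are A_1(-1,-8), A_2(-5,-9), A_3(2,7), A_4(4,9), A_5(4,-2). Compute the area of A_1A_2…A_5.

Apply Gauss's area formula: 2A = Σ (x_i·y_{i+1} − x_{i+1}·y_i), indices taken mod 5.
Cross-terms: -31, -17, -10, -44, -34  ⇒  Σ = -136
Area = |Σ|/2 = 68.

68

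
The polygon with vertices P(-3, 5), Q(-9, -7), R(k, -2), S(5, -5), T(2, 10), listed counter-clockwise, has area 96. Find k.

Write out the shoelace sum; only the two edges meeting at R involve k:
2·Area = [((-9)·(-2) − k·(-7)) + (k·(-5) − 5·(-2))] + 166
       = 2·k + 194 = 192
⇒ k = -1.

-1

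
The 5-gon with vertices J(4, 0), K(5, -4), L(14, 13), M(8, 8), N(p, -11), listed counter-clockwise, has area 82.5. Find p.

-12

The doubled signed area Σ (x_i y_{i+1} − x_{i+1} y_i) is linear in p.
With p=0 it equals 69; the coefficient of p is -8 (from the two edges through N).
So -8·p + 69 = 2·82.5 = 165 ⇒ p = -12.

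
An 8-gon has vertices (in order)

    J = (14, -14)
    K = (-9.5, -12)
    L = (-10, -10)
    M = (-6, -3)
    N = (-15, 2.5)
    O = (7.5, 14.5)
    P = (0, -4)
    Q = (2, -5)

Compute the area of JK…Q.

Apply the surveyor's formula: 2A = Σ (x_i·y_{i+1} − x_{i+1}·y_i), indices taken mod 8.
Cross-terms: -301, -25, -30, -60, -236.25, -30, 8, 42  ⇒  Σ = -632.25
Area = |Σ|/2 = 316.125.

316.125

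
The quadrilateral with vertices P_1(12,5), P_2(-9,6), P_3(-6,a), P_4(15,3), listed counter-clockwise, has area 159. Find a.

The doubled signed area Σ (x_i y_{i+1} − x_{i+1} y_i) is linear in a.
With a=0 it equals 174; the coefficient of a is -24 (from the two edges through P_3).
So -24·a + 174 = 2·159 = 318 ⇒ a = -6.

-6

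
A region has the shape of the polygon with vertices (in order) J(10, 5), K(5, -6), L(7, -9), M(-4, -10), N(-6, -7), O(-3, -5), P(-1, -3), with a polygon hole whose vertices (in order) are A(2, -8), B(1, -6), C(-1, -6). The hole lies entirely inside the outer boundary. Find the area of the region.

92

Outer boundary:
Apply Gauss's area formula: 2A = Σ (x_i·y_{i+1} − x_{i+1}·y_i), indices taken mod 7.
Σ = (-85) + (-3) + (-106) + (-32) + (9) + (4) + (25) = -188
Area = |Σ|/2 = 94.
Hole:
Apply the shoelace (surveyor's) formula: 2A = Σ (x_i·y_{i+1} − x_{i+1}·y_i), indices taken mod 3.
Σ = (-4) + (-12) + (20) = 4
Area = |Σ|/2 = 2.
Net area = 94 − 2 = 92.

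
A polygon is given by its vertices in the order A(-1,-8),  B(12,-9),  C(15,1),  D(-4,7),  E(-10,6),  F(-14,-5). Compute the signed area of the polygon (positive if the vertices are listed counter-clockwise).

Σ = (105) + (147) + (109) + (46) + (134) + (107) = 648
Signed area = Σ/2 = 324 (positive ⇒ counter-clockwise traversal).

324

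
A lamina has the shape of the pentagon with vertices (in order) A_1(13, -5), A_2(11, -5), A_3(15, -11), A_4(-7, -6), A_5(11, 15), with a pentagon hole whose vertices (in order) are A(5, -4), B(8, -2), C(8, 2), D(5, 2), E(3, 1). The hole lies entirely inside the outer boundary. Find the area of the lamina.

Outer boundary:
Apply the surveyor's formula: 2A = Σ (x_i·y_{i+1} − x_{i+1}·y_i), indices taken mod 5.
Σ = (-10) + (-46) + (-167) + (-39) + (-250) = -512
Area = |Σ|/2 = 256.
Hole:
Apply the surveyor's formula: 2A = Σ (x_i·y_{i+1} − x_{i+1}·y_i), indices taken mod 5.
A→B: (5)(-2) − (8)(-4) = 22
B→C: (8)(2) − (8)(-2) = 32
C→D: (8)(2) − (5)(2) = 6
D→E: (5)(1) − (3)(2) = -1
E→A: (3)(-4) − (5)(1) = -17
Σ = 42
Area = |Σ|/2 = 21.
Net area = 256 − 21 = 235.

235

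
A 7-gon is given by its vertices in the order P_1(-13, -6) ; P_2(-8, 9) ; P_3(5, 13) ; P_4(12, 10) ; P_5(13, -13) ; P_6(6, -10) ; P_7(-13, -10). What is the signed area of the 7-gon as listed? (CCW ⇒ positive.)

-500

Apply the shoelace (surveyor's) formula: 2A = Σ (x_i·y_{i+1} − x_{i+1}·y_i), indices taken mod 7.
Σ = (-165) + (-149) + (-106) + (-286) + (-52) + (-190) + (-52) = -1000
Signed area = Σ/2 = -500 (negative ⇒ clockwise traversal).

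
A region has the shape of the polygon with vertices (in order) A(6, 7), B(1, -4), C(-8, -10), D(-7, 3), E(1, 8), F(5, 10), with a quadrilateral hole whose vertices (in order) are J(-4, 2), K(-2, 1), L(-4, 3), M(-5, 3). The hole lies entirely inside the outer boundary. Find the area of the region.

Outer boundary:
A→B: (6)(-4) − (1)(7) = -31
B→C: (1)(-10) − (-8)(-4) = -42
C→D: (-8)(3) − (-7)(-10) = -94
D→E: (-7)(8) − (1)(3) = -59
E→F: (1)(10) − (5)(8) = -30
F→A: (5)(7) − (6)(10) = -25
Σ = -281
Area = |Σ|/2 = 140.5.
Hole:
Apply the shoelace formula: 2A = Σ (x_i·y_{i+1} − x_{i+1}·y_i), indices taken mod 4.
Σ = (0) + (-2) + (3) + (2) = 3
Area = |Σ|/2 = 1.5.
Net area = 140.5 − 1.5 = 139.

139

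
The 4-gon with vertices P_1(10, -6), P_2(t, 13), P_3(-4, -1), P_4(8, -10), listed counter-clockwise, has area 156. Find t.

6

The doubled signed area Σ (x_i y_{i+1} − x_{i+1} y_i) is linear in t.
With t=0 it equals 282; the coefficient of t is 5 (from the two edges through P_2).
So 5·t + 282 = 2·156 = 312 ⇒ t = 6.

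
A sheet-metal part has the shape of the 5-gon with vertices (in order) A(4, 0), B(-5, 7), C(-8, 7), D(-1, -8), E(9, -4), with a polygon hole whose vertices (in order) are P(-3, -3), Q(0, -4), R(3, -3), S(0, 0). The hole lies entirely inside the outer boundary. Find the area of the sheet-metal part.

94

Outer boundary:
A→B: (4)(7) − (-5)(0) = 28
B→C: (-5)(7) − (-8)(7) = 21
C→D: (-8)(-8) − (-1)(7) = 71
D→E: (-1)(-4) − (9)(-8) = 76
E→A: (9)(0) − (4)(-4) = 16
Σ = 212
Area = |Σ|/2 = 106.
Hole:
Apply the shoelace (surveyor's) formula: 2A = Σ (x_i·y_{i+1} − x_{i+1}·y_i), indices taken mod 4.
P→Q: (-3)(-4) − (0)(-3) = 12
Q→R: (0)(-3) − (3)(-4) = 12
R→S: (3)(0) − (0)(-3) = 0
S→P: (0)(-3) − (-3)(0) = 0
Σ = 24
Area = |Σ|/2 = 12.
Net area = 106 − 12 = 94.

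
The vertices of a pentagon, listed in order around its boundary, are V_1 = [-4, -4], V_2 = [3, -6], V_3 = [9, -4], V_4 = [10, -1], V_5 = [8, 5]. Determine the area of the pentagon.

Apply the shoelace formula: 2A = Σ (x_i·y_{i+1} − x_{i+1}·y_i), indices taken mod 5.
Σ = (36) + (42) + (31) + (58) + (-12) = 155
Area = |Σ|/2 = 77.5.

77.5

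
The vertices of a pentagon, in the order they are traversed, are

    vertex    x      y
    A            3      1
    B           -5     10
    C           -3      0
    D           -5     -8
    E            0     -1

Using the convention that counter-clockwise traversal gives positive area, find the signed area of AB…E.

Apply Gauss's area formula: 2A = Σ (x_i·y_{i+1} − x_{i+1}·y_i), indices taken mod 5.
Cross-terms: 35, 30, 24, 5, 3  ⇒  Σ = 97
Signed area = Σ/2 = 48.5 (positive ⇒ counter-clockwise traversal).

48.5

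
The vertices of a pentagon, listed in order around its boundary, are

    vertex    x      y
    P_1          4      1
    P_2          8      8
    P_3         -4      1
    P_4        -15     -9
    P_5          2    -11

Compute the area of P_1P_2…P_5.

P_1→P_2: (4)(8) − (8)(1) = 24
P_2→P_3: (8)(1) − (-4)(8) = 40
P_3→P_4: (-4)(-9) − (-15)(1) = 51
P_4→P_5: (-15)(-11) − (2)(-9) = 183
P_5→P_1: (2)(1) − (4)(-11) = 46
Σ = 344
Area = |Σ|/2 = 172.

172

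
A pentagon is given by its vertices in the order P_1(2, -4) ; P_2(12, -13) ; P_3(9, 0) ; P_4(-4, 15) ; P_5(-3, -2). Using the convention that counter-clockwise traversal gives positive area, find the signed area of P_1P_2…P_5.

Apply the surveyor's formula: 2A = Σ (x_i·y_{i+1} − x_{i+1}·y_i), indices taken mod 5.
Σ = (22) + (117) + (135) + (53) + (16) = 343
Signed area = Σ/2 = 171.5 (positive ⇒ counter-clockwise traversal).

171.5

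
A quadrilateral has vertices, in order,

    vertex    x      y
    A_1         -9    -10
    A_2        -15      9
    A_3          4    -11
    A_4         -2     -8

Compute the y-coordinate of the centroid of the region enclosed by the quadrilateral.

Apply the shoelace (surveyor's) formula. First the cross-terms c_i = x_i·y_{i+1} − x_{i+1}·y_i:
  -231, 129, -54, -52  ⇒  2A = -208, A = -104.
Then Σ (y_i + y_{i+1})·c_i = 1935, so ȳ = 1935 / (6·(-104)) = -645/208.

-645/208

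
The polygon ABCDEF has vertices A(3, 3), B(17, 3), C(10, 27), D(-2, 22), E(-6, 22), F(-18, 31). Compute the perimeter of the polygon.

|AB| = √((14)² + (0)²) = √196 = 14
|BC| = √((-7)² + (24)²) = √625 = 25
|CD| = √((-12)² + (-5)²) = √169 = 13
|DE| = √((-4)² + (0)²) = √16 = 4
|EF| = √((-12)² + (9)²) = √225 = 15
|FA| = √((21)² + (-28)²) = √1225 = 35
Perimeter = 14 + 25 + 13 + 4 + 15 + 35 = 106.

106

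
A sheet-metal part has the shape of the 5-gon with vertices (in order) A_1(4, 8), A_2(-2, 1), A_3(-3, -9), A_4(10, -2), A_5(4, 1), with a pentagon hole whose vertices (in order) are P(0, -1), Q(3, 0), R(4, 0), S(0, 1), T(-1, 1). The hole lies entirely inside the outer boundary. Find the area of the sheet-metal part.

Outer boundary:
Apply the shoelace (surveyor's) formula: 2A = Σ (x_i·y_{i+1} − x_{i+1}·y_i), indices taken mod 5.
A_1→A_2: (4)(1) − (-2)(8) = 20
A_2→A_3: (-2)(-9) − (-3)(1) = 21
A_3→A_4: (-3)(-2) − (10)(-9) = 96
A_4→A_5: (10)(1) − (4)(-2) = 18
A_5→A_1: (4)(8) − (4)(1) = 28
Σ = 183
Area = |Σ|/2 = 91.5.
Hole:
Apply the shoelace (surveyor's) formula: 2A = Σ (x_i·y_{i+1} − x_{i+1}·y_i), indices taken mod 5.
Cross-terms: 3, 0, 4, 1, 1  ⇒  Σ = 9
Area = |Σ|/2 = 4.5.
Net area = 91.5 − 4.5 = 87.

87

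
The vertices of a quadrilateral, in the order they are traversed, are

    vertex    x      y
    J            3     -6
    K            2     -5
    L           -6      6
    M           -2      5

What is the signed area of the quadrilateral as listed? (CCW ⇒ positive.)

Apply the surveyor's formula: 2A = Σ (x_i·y_{i+1} − x_{i+1}·y_i), indices taken mod 4.
Cross-terms: -3, -18, -18, -3  ⇒  Σ = -42
Signed area = Σ/2 = -21 (negative ⇒ clockwise traversal).

-21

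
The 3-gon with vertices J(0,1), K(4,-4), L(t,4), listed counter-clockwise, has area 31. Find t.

10

Write out the shoelace sum; only the two edges meeting at L involve t:
2·Area = [(4·4 − t·(-4)) + (t·1 − 0·4)] + -4
       = 5·t + 12 = 62
⇒ t = 10.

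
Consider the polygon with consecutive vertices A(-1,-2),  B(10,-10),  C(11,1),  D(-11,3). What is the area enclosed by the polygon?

109.5

Apply the shoelace formula: 2A = Σ (x_i·y_{i+1} − x_{i+1}·y_i), indices taken mod 4.
Σ = (30) + (120) + (44) + (25) = 219
Area = |Σ|/2 = 109.5.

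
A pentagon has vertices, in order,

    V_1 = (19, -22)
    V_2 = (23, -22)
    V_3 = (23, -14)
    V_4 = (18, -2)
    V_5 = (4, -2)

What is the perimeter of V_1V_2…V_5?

64

|V_1V_2| = √((4)² + (0)²) = √16 = 4
|V_2V_3| = √((0)² + (8)²) = √64 = 8
|V_3V_4| = √((-5)² + (12)²) = √169 = 13
|V_4V_5| = √((-14)² + (0)²) = √196 = 14
|V_5V_1| = √((15)² + (-20)²) = √625 = 25
Perimeter = 4 + 8 + 13 + 14 + 25 = 64.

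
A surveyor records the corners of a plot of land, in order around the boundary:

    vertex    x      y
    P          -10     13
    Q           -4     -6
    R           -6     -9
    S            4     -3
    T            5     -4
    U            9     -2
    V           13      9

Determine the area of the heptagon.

278.5

Apply Gauss's area formula: 2A = Σ (x_i·y_{i+1} − x_{i+1}·y_i), indices taken mod 7.
Σ = (112) + (0) + (54) + (-1) + (26) + (107) + (259) = 557
Area = |Σ|/2 = 278.5.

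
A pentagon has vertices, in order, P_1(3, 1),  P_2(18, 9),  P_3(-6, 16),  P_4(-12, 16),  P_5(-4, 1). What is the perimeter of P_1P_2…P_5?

72

|P_1P_2| = √((15)² + (8)²) = √289 = 17
|P_2P_3| = √((-24)² + (7)²) = √625 = 25
|P_3P_4| = √((-6)² + (0)²) = √36 = 6
|P_4P_5| = √((8)² + (-15)²) = √289 = 17
|P_5P_1| = √((7)² + (0)²) = √49 = 7
Perimeter = 17 + 25 + 6 + 17 + 7 = 72.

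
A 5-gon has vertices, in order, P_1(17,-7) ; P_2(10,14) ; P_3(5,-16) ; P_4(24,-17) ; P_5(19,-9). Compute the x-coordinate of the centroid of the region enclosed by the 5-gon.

Apply the shoelace formula. First the cross-terms c_i = x_i·y_{i+1} − x_{i+1}·y_i:
  308, -230, 299, 107, 20  ⇒  2A = 504, A = 252.
Then Σ (x_i + x_{i+1})·c_i = 18858, so x̄ = 18858 / (6·252) = 449/36.

449/36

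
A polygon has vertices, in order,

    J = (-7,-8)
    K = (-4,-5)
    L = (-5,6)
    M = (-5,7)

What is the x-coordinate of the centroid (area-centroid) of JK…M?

-305/57

Apply the surveyor's formula. First the cross-terms c_i = x_i·y_{i+1} − x_{i+1}·y_i:
  3, -49, -5, 89  ⇒  2A = 38, A = 19.
Then Σ (x_i + x_{i+1})·c_i = -610, so x̄ = -610 / (6·19) = -305/57.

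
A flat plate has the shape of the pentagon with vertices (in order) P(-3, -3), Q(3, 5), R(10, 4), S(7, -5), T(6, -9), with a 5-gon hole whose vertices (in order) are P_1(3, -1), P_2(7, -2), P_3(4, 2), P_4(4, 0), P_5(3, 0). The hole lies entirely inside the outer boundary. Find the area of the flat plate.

94

Outer boundary:
Apply the surveyor's formula: 2A = Σ (x_i·y_{i+1} − x_{i+1}·y_i), indices taken mod 5.
P→Q: (-3)(5) − (3)(-3) = -6
Q→R: (3)(4) − (10)(5) = -38
R→S: (10)(-5) − (7)(4) = -78
S→T: (7)(-9) − (6)(-5) = -33
T→P: (6)(-3) − (-3)(-9) = -45
Σ = -200
Area = |Σ|/2 = 100.
Hole:
Apply Gauss's area formula: 2A = Σ (x_i·y_{i+1} − x_{i+1}·y_i), indices taken mod 5.
P_1→P_2: (3)(-2) − (7)(-1) = 1
P_2→P_3: (7)(2) − (4)(-2) = 22
P_3→P_4: (4)(0) − (4)(2) = -8
P_4→P_5: (4)(0) − (3)(0) = 0
P_5→P_1: (3)(-1) − (3)(0) = -3
Σ = 12
Area = |Σ|/2 = 6.
Net area = 100 − 6 = 94.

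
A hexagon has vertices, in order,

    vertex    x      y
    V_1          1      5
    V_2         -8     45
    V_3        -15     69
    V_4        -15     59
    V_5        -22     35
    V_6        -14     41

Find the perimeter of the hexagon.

150

|V_1V_2| = √((-9)² + (40)²) = √1681 = 41
|V_2V_3| = √((-7)² + (24)²) = √625 = 25
|V_3V_4| = √((0)² + (-10)²) = √100 = 10
|V_4V_5| = √((-7)² + (-24)²) = √625 = 25
|V_5V_6| = √((8)² + (6)²) = √100 = 10
|V_6V_1| = √((15)² + (-36)²) = √1521 = 39
Perimeter = 41 + 25 + 10 + 25 + 10 + 39 = 150.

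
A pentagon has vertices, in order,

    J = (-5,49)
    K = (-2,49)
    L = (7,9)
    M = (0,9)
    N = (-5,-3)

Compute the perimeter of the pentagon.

|JK| = √((3)² + (0)²) = √9 = 3
|KL| = √((9)² + (-40)²) = √1681 = 41
|LM| = √((-7)² + (0)²) = √49 = 7
|MN| = √((-5)² + (-12)²) = √169 = 13
|NJ| = √((0)² + (52)²) = √2704 = 52
Perimeter = 3 + 41 + 7 + 13 + 52 = 116.

116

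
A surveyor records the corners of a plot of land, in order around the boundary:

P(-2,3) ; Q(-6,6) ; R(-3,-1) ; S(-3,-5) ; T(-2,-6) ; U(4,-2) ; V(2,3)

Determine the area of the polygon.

53

Apply the surveyor's formula: 2A = Σ (x_i·y_{i+1} − x_{i+1}·y_i), indices taken mod 7.
Σ = (6) + (24) + (12) + (8) + (28) + (16) + (12) = 106
Area = |Σ|/2 = 53.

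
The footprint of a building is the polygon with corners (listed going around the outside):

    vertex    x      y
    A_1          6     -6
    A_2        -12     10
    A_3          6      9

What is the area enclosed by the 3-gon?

135

Apply the surveyor's formula: 2A = Σ (x_i·y_{i+1} − x_{i+1}·y_i), indices taken mod 3.
Cross-terms: -12, -168, -90  ⇒  Σ = -270
Area = |Σ|/2 = 135.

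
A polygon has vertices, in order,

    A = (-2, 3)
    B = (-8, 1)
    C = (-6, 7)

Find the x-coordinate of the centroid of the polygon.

Apply Gauss's area formula. First the cross-terms c_i = x_i·y_{i+1} − x_{i+1}·y_i:
  22, -50, -4  ⇒  2A = -32, A = -16.
Then Σ (x_i + x_{i+1})·c_i = 512, so x̄ = 512 / (6·(-16)) = -16/3.

-16/3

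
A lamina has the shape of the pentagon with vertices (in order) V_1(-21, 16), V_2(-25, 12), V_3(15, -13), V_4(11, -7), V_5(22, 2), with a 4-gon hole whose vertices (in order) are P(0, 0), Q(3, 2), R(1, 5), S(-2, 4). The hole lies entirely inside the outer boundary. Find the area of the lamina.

Outer boundary:
Apply the surveyor's formula: 2A = Σ (x_i·y_{i+1} − x_{i+1}·y_i), indices taken mod 5.
V_1→V_2: (-21)(12) − (-25)(16) = 148
V_2→V_3: (-25)(-13) − (15)(12) = 145
V_3→V_4: (15)(-7) − (11)(-13) = 38
V_4→V_5: (11)(2) − (22)(-7) = 176
V_5→V_1: (22)(16) − (-21)(2) = 394
Σ = 901
Area = |Σ|/2 = 450.5.
Hole:
Apply the surveyor's formula: 2A = Σ (x_i·y_{i+1} − x_{i+1}·y_i), indices taken mod 4.
Σ = (0) + (13) + (14) + (0) = 27
Area = |Σ|/2 = 13.5.
Net area = 450.5 − 13.5 = 437.

437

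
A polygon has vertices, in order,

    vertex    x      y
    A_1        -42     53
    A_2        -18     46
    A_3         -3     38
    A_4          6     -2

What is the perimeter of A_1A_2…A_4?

|A_1A_2| = √((24)² + (-7)²) = √625 = 25
|A_2A_3| = √((15)² + (-8)²) = √289 = 17
|A_3A_4| = √((9)² + (-40)²) = √1681 = 41
|A_4A_1| = √((-48)² + (55)²) = √5329 = 73
Perimeter = 25 + 17 + 41 + 73 = 156.

156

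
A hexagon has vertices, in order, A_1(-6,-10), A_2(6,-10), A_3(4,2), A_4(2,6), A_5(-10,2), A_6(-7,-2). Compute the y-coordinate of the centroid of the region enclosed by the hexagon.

Apply the surveyor's formula. First the cross-terms c_i = x_i·y_{i+1} − x_{i+1}·y_i:
  120, 52, 20, 64, 34, 58  ⇒  2A = 348, A = 174.
Then Σ (y_i + y_{i+1})·c_i = -2840, so ȳ = -2840 / (6·174) = -710/261.

-710/261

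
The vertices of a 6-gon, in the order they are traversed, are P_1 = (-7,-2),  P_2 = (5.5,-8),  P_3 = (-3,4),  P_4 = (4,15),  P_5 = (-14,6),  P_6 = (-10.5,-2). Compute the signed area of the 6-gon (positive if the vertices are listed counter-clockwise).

168

Σ = (67) + (-2) + (-61) + (234) + (91) + (7) = 336
Signed area = Σ/2 = 168 (positive ⇒ counter-clockwise traversal).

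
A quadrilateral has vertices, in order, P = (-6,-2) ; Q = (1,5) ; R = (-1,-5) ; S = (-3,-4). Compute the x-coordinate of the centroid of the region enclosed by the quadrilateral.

Apply the surveyor's formula. First the cross-terms c_i = x_i·y_{i+1} − x_{i+1}·y_i:
  -28, 0, -11, -18  ⇒  2A = -57, A = -28.5.
Then Σ (x_i + x_{i+1})·c_i = 346, so x̄ = 346 / (6·(-28.5)) = -346/171.

-346/171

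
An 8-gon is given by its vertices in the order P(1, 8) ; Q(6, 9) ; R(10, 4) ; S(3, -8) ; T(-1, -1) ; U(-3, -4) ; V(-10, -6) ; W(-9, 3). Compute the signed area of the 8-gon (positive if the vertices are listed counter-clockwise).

Apply the shoelace (surveyor's) formula: 2A = Σ (x_i·y_{i+1} − x_{i+1}·y_i), indices taken mod 8.
P→Q: (1)(9) − (6)(8) = -39
Q→R: (6)(4) − (10)(9) = -66
R→S: (10)(-8) − (3)(4) = -92
S→T: (3)(-1) − (-1)(-8) = -11
T→U: (-1)(-4) − (-3)(-1) = 1
U→V: (-3)(-6) − (-10)(-4) = -22
V→W: (-10)(3) − (-9)(-6) = -84
W→P: (-9)(8) − (1)(3) = -75
Σ = -388
Signed area = Σ/2 = -194 (negative ⇒ clockwise traversal).

-194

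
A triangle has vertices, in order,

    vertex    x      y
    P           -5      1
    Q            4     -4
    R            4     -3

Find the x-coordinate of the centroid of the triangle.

1

Apply the shoelace formula. First the cross-terms c_i = x_i·y_{i+1} − x_{i+1}·y_i:
  16, 4, -11  ⇒  2A = 9, A = 4.5.
Then Σ (x_i + x_{i+1})·c_i = 27, so x̄ = 27 / (6·4.5) = 1.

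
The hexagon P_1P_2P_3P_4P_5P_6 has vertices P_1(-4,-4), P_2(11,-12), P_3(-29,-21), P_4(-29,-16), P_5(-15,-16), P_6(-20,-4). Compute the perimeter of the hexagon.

|P_1P_2| = √((15)² + (-8)²) = √289 = 17
|P_2P_3| = √((-40)² + (-9)²) = √1681 = 41
|P_3P_4| = √((0)² + (5)²) = √25 = 5
|P_4P_5| = √((14)² + (0)²) = √196 = 14
|P_5P_6| = √((-5)² + (12)²) = √169 = 13
|P_6P_1| = √((16)² + (0)²) = √256 = 16
Perimeter = 17 + 41 + 5 + 14 + 13 + 16 = 106.

106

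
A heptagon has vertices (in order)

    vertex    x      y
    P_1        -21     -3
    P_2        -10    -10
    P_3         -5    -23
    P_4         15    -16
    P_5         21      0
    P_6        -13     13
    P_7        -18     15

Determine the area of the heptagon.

901

Apply the shoelace formula: 2A = Σ (x_i·y_{i+1} − x_{i+1}·y_i), indices taken mod 7.
Σ = (180) + (180) + (425) + (336) + (273) + (39) + (369) = 1802
Area = |Σ|/2 = 901.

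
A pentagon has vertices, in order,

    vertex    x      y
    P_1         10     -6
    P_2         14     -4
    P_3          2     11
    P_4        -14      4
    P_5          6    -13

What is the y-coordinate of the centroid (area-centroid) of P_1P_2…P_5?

-7/155

Apply Gauss's area formula. First the cross-terms c_i = x_i·y_{i+1} − x_{i+1}·y_i:
  44, 162, 162, 158, 94  ⇒  2A = 620, A = 310.
Then Σ (y_i + y_{i+1})·c_i = -84, so ȳ = -84 / (6·310) = -7/155.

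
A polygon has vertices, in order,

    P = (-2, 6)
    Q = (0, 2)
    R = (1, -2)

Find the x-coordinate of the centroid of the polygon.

Apply Gauss's area formula. First the cross-terms c_i = x_i·y_{i+1} − x_{i+1}·y_i:
  -4, -2, 2  ⇒  2A = -4, A = -2.
Then Σ (x_i + x_{i+1})·c_i = 4, so x̄ = 4 / (6·(-2)) = -1/3.

-1/3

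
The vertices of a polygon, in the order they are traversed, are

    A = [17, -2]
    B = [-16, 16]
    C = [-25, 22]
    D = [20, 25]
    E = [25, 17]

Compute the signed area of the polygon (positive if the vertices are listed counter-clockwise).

-700.5

Apply the shoelace formula: 2A = Σ (x_i·y_{i+1} − x_{i+1}·y_i), indices taken mod 5.
Σ = (240) + (48) + (-1065) + (-285) + (-339) = -1401
Signed area = Σ/2 = -700.5 (negative ⇒ clockwise traversal).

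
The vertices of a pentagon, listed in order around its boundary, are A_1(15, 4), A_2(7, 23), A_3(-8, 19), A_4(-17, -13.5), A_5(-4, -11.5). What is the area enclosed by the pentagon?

681.5

Σ = (317) + (317) + (431) + (141.5) + (156.5) = 1363
Area = |Σ|/2 = 681.5.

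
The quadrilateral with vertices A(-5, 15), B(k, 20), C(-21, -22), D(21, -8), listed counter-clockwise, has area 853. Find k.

-13

The doubled signed area Σ (x_i y_{i+1} − x_{i+1} y_i) is linear in k.
With k=0 it equals 1225; the coefficient of k is -37 (from the two edges through B).
So -37·k + 1225 = 2·853 = 1706 ⇒ k = -13.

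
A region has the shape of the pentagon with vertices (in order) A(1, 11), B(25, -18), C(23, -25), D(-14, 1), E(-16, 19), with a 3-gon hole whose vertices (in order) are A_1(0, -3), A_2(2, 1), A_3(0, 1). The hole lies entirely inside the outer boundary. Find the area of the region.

634

Outer boundary:
Σ = (-293) + (-211) + (-327) + (-250) + (-195) = -1276
Area = |Σ|/2 = 638.
Hole:
Cross-terms: 6, 2, 0  ⇒  Σ = 8
Area = |Σ|/2 = 4.
Net area = 638 − 4 = 634.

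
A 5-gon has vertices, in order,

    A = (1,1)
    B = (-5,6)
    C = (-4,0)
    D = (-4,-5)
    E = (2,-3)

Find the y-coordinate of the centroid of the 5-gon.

-65/246

Apply the shoelace formula. First the cross-terms c_i = x_i·y_{i+1} − x_{i+1}·y_i:
  11, 24, 20, 22, 5  ⇒  2A = 82, A = 41.
Then Σ (y_i + y_{i+1})·c_i = -65, so ȳ = -65 / (6·41) = -65/246.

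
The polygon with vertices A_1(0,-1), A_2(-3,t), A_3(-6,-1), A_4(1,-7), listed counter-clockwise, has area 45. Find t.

8

Write out the shoelace sum; only the two edges meeting at A_2 involve t:
2·Area = [(0·t − (-3)·(-1)) + ((-3)·(-1) − (-6)·t)] + 42
       = 6·t + 42 = 90
⇒ t = 8.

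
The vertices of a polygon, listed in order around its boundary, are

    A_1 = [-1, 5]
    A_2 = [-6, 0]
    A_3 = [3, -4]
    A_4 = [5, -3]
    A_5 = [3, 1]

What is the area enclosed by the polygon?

Cross-terms: 30, 24, 11, 14, 16  ⇒  Σ = 95
Area = |Σ|/2 = 47.5.

47.5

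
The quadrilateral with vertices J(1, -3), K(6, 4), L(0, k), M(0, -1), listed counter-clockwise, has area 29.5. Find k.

The doubled signed area Σ (x_i y_{i+1} − x_{i+1} y_i) is linear in k.
With k=0 it equals 23; the coefficient of k is 6 (from the two edges through L).
So 6·k + 23 = 2·29.5 = 59 ⇒ k = 6.

6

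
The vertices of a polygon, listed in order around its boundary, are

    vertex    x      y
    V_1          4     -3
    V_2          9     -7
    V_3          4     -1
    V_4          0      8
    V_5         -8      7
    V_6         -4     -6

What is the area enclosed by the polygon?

113

Σ = (-1) + (19) + (32) + (64) + (76) + (36) = 226
Area = |Σ|/2 = 113.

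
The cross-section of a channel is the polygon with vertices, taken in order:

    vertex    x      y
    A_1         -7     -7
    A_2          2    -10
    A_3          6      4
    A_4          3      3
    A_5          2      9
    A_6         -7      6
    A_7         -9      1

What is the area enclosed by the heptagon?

Apply the shoelace formula: 2A = Σ (x_i·y_{i+1} − x_{i+1}·y_i), indices taken mod 7.
A_1→A_2: (-7)(-10) − (2)(-7) = 84
A_2→A_3: (2)(4) − (6)(-10) = 68
A_3→A_4: (6)(3) − (3)(4) = 6
A_4→A_5: (3)(9) − (2)(3) = 21
A_5→A_6: (2)(6) − (-7)(9) = 75
A_6→A_7: (-7)(1) − (-9)(6) = 47
A_7→A_1: (-9)(-7) − (-7)(1) = 70
Σ = 371
Area = |Σ|/2 = 185.5.

185.5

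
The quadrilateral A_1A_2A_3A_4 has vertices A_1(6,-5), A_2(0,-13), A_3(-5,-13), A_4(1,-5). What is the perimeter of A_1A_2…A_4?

30

|A_1A_2| = √((-6)² + (-8)²) = √100 = 10
|A_2A_3| = √((-5)² + (0)²) = √25 = 5
|A_3A_4| = √((6)² + (8)²) = √100 = 10
|A_4A_1| = √((5)² + (0)²) = √25 = 5
Perimeter = 10 + 5 + 10 + 5 = 30.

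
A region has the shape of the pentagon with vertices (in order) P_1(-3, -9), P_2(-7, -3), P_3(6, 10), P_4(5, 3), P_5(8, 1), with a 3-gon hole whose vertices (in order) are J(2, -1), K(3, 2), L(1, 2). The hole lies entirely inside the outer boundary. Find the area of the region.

110

Outer boundary:
Apply the shoelace formula: 2A = Σ (x_i·y_{i+1} − x_{i+1}·y_i), indices taken mod 5.
P_1→P_2: (-3)(-3) − (-7)(-9) = -54
P_2→P_3: (-7)(10) − (6)(-3) = -52
P_3→P_4: (6)(3) − (5)(10) = -32
P_4→P_5: (5)(1) − (8)(3) = -19
P_5→P_1: (8)(-9) − (-3)(1) = -69
Σ = -226
Area = |Σ|/2 = 113.
Hole:
J→K: (2)(2) − (3)(-1) = 7
K→L: (3)(2) − (1)(2) = 4
L→J: (1)(-1) − (2)(2) = -5
Σ = 6
Area = |Σ|/2 = 3.
Net area = 113 − 3 = 110.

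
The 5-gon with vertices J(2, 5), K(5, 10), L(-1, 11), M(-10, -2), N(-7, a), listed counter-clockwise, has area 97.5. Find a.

-6

The doubled signed area Σ (x_i y_{i+1} − x_{i+1} y_i) is linear in a.
With a=0 it equals 123; the coefficient of a is -12 (from the two edges through N).
So -12·a + 123 = 2·97.5 = 195 ⇒ a = -6.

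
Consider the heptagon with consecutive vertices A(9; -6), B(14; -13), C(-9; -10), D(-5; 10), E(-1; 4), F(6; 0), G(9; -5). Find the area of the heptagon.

251.5

Apply the surveyor's formula: 2A = Σ (x_i·y_{i+1} − x_{i+1}·y_i), indices taken mod 7.
Cross-terms: -33, -257, -140, -10, -24, -30, -9  ⇒  Σ = -503
Area = |Σ|/2 = 251.5.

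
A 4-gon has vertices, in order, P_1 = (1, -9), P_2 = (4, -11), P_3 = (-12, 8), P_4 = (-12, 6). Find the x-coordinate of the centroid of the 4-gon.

Apply the shoelace (surveyor's) formula. First the cross-terms c_i = x_i·y_{i+1} − x_{i+1}·y_i:
  25, -100, 24, 102  ⇒  2A = 51, A = 25.5.
Then Σ (x_i + x_{i+1})·c_i = -773, so x̄ = -773 / (6·25.5) = -773/153.

-773/153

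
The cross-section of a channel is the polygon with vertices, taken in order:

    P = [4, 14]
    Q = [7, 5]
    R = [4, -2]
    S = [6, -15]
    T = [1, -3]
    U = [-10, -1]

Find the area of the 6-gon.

Apply the surveyor's formula: 2A = Σ (x_i·y_{i+1} − x_{i+1}·y_i), indices taken mod 6.
Σ = (-78) + (-34) + (-48) + (-3) + (-31) + (-136) = -330
Area = |Σ|/2 = 165.

165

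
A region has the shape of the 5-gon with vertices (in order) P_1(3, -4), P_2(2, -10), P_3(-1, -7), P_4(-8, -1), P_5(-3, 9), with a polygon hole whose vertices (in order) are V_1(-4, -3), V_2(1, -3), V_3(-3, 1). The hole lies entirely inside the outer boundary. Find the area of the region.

85.5

Outer boundary:
Σ = (-22) + (-24) + (-55) + (-75) + (-15) = -191
Area = |Σ|/2 = 95.5.
Hole:
Σ = (15) + (-8) + (13) = 20
Area = |Σ|/2 = 10.
Net area = 95.5 − 10 = 85.5.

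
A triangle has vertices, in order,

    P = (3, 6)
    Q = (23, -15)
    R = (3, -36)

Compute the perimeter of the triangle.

|PQ| = √((20)² + (-21)²) = √841 = 29
|QR| = √((-20)² + (-21)²) = √841 = 29
|RP| = √((0)² + (42)²) = √1764 = 42
Perimeter = 29 + 29 + 42 = 100.

100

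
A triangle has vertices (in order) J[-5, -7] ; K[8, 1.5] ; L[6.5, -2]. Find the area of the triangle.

16.375

Σ = (48.5) + (-25.75) + (-55.5) = -32.75
Area = |Σ|/2 = 16.375.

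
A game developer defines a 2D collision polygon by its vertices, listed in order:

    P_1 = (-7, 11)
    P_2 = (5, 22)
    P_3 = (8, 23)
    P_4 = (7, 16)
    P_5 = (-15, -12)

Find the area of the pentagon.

198

Apply the shoelace (surveyor's) formula: 2A = Σ (x_i·y_{i+1} − x_{i+1}·y_i), indices taken mod 5.
Σ = (-209) + (-61) + (-33) + (156) + (-249) = -396
Area = |Σ|/2 = 198.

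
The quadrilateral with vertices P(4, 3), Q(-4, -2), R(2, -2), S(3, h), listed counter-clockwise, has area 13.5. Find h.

2

Write out the shoelace sum; only the two edges meeting at S involve h:
2·Area = [(2·h − 3·(-2)) + (3·3 − 4·h)] + 16
       = -2·h + 31 = 27
⇒ h = 2.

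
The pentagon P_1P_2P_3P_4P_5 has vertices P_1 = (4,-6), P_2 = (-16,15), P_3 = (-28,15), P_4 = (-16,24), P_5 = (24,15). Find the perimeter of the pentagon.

|P_1P_2| = √((-20)² + (21)²) = √841 = 29
|P_2P_3| = √((-12)² + (0)²) = √144 = 12
|P_3P_4| = √((12)² + (9)²) = √225 = 15
|P_4P_5| = √((40)² + (-9)²) = √1681 = 41
|P_5P_1| = √((-20)² + (-21)²) = √841 = 29
Perimeter = 29 + 12 + 15 + 41 + 29 = 126.

126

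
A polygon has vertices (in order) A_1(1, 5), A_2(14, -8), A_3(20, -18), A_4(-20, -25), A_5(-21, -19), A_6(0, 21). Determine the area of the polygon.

Cross-terms: -78, -92, -860, -145, -441, -21  ⇒  Σ = -1637
Area = |Σ|/2 = 818.5.

818.5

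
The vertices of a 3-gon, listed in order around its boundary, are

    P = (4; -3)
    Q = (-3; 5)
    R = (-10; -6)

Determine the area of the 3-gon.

P→Q: (4)(5) − (-3)(-3) = 11
Q→R: (-3)(-6) − (-10)(5) = 68
R→P: (-10)(-3) − (4)(-6) = 54
Σ = 133
Area = |Σ|/2 = 66.5.

66.5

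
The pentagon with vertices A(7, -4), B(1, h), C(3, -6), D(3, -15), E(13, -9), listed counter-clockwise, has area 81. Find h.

Write out the shoelace sum; only the two edges meeting at B involve h:
2·Area = [(7·h − 1·(-4)) + (1·(-6) − 3·h)] + 152
       = 4·h + 150 = 162
⇒ h = 3.

3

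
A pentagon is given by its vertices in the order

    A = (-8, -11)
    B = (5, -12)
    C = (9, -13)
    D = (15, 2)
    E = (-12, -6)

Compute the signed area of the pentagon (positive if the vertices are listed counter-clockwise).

Apply the surveyor's formula: 2A = Σ (x_i·y_{i+1} − x_{i+1}·y_i), indices taken mod 5.
Σ = (151) + (43) + (213) + (-66) + (84) = 425
Signed area = Σ/2 = 212.5 (positive ⇒ counter-clockwise traversal).

212.5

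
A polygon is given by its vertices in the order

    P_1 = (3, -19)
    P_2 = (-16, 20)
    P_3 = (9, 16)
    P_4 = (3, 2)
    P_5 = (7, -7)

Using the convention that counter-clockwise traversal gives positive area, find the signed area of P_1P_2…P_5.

P_1→P_2: (3)(20) − (-16)(-19) = -244
P_2→P_3: (-16)(16) − (9)(20) = -436
P_3→P_4: (9)(2) − (3)(16) = -30
P_4→P_5: (3)(-7) − (7)(2) = -35
P_5→P_1: (7)(-19) − (3)(-7) = -112
Σ = -857
Signed area = Σ/2 = -428.5 (negative ⇒ clockwise traversal).

-428.5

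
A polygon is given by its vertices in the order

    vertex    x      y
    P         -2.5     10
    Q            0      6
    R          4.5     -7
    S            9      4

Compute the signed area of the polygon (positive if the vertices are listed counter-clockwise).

69.5

Apply the surveyor's formula: 2A = Σ (x_i·y_{i+1} − x_{i+1}·y_i), indices taken mod 4.
Cross-terms: -15, -27, 81, 100  ⇒  Σ = 139
Signed area = Σ/2 = 69.5 (positive ⇒ counter-clockwise traversal).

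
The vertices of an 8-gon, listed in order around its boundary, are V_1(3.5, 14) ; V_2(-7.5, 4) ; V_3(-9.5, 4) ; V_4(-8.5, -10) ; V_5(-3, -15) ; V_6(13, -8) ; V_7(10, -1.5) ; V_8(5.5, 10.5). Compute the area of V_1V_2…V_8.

Apply the shoelace formula: 2A = Σ (x_i·y_{i+1} − x_{i+1}·y_i), indices taken mod 8.
Cross-terms: 119, 8, 129, 97.5, 219, 60.5, 113.25, 40.25  ⇒  Σ = 786.5
Area = |Σ|/2 = 393.25.

393.25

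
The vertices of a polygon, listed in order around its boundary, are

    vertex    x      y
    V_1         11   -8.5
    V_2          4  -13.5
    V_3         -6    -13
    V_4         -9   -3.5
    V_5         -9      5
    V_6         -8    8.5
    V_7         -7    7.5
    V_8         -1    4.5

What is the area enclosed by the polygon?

Apply the shoelace formula: 2A = Σ (x_i·y_{i+1} − x_{i+1}·y_i), indices taken mod 8.
Σ = (-114.5) + (-133) + (-96) + (-76.5) + (-36.5) + (-0.5) + (-24) + (-41) = -522
Area = |Σ|/2 = 261.

261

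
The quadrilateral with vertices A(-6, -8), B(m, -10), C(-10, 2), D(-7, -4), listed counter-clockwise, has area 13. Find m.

-2

Write out the shoelace sum; only the two edges meeting at B involve m:
2·Area = [((-6)·(-10) − m·(-8)) + (m·2 − (-10)·(-10))] + 86
       = 10·m + 46 = 26
⇒ m = -2.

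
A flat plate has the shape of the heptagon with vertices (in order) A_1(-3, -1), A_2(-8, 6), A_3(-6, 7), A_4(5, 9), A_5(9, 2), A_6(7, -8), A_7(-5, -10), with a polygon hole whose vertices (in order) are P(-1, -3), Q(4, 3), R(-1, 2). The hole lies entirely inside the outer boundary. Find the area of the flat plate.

201

Outer boundary:
Σ = (-26) + (-20) + (-89) + (-71) + (-86) + (-110) + (-25) = -427
Area = |Σ|/2 = 213.5.
Hole:
Apply the shoelace formula: 2A = Σ (x_i·y_{i+1} − x_{i+1}·y_i), indices taken mod 3.
Σ = (9) + (11) + (5) = 25
Area = |Σ|/2 = 12.5.
Net area = 213.5 − 12.5 = 201.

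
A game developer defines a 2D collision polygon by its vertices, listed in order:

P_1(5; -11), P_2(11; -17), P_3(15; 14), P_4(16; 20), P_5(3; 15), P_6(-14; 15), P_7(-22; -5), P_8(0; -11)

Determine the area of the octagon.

Cross-terms: 36, 409, 76, 180, 255, 400, 242, 55  ⇒  Σ = 1653
Area = |Σ|/2 = 826.5.

826.5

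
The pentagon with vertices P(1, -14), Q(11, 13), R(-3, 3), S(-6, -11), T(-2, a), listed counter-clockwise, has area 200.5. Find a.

Write out the shoelace sum; only the two edges meeting at T involve a:
2·Area = [((-6)·a − (-2)·(-11)) + ((-2)·(-14) − 1·a)] + 290
       = -7·a + 296 = 401
⇒ a = -15.

-15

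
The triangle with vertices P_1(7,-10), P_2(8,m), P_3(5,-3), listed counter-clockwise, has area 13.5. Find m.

The doubled signed area Σ (x_i y_{i+1} − x_{i+1} y_i) is linear in m.
With m=0 it equals 27; the coefficient of m is 2 (from the two edges through P_2).
So 2·m + 27 = 2·13.5 = 27 ⇒ m = 0.

0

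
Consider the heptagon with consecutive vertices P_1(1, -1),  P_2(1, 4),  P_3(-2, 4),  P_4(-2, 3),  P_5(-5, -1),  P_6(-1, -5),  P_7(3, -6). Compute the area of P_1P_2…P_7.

42

Apply Gauss's area formula: 2A = Σ (x_i·y_{i+1} − x_{i+1}·y_i), indices taken mod 7.
Σ = (5) + (12) + (2) + (17) + (24) + (21) + (3) = 84
Area = |Σ|/2 = 42.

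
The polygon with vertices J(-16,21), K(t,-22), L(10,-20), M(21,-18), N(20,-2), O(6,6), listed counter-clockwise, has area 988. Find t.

The doubled signed area Σ (x_i y_{i+1} − x_{i+1} y_i) is linear in t.
With t=0 it equals 1484; the coefficient of t is -41 (from the two edges through K).
So -41·t + 1484 = 2·988 = 1976 ⇒ t = -12.

-12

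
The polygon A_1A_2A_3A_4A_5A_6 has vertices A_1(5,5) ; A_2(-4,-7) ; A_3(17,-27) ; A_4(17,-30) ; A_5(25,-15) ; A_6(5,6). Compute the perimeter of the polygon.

|A_1A_2| = √((-9)² + (-12)²) = √225 = 15
|A_2A_3| = √((21)² + (-20)²) = √841 = 29
|A_3A_4| = √((0)² + (-3)²) = √9 = 3
|A_4A_5| = √((8)² + (15)²) = √289 = 17
|A_5A_6| = √((-20)² + (21)²) = √841 = 29
|A_6A_1| = √((0)² + (-1)²) = √1 = 1
Perimeter = 15 + 29 + 3 + 17 + 29 + 1 = 94.

94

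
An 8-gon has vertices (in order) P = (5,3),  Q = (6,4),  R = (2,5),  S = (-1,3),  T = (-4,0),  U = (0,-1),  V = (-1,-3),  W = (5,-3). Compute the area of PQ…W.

Apply the surveyor's formula: 2A = Σ (x_i·y_{i+1} − x_{i+1}·y_i), indices taken mod 8.
Cross-terms: 2, 22, 11, 12, 4, -1, 18, 30  ⇒  Σ = 98
Area = |Σ|/2 = 49.

49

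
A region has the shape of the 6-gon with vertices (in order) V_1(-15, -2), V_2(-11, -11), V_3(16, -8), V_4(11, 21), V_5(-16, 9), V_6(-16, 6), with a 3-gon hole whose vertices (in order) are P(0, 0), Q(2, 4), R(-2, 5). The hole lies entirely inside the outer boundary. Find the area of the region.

709

Outer boundary:
Apply the shoelace formula: 2A = Σ (x_i·y_{i+1} − x_{i+1}·y_i), indices taken mod 6.
Σ = (143) + (264) + (424) + (435) + (48) + (122) = 1436
Area = |Σ|/2 = 718.
Hole:
Apply the shoelace formula: 2A = Σ (x_i·y_{i+1} − x_{i+1}·y_i), indices taken mod 3.
P→Q: (0)(4) − (2)(0) = 0
Q→R: (2)(5) − (-2)(4) = 18
R→P: (-2)(0) − (0)(5) = 0
Σ = 18
Area = |Σ|/2 = 9.
Net area = 718 − 9 = 709.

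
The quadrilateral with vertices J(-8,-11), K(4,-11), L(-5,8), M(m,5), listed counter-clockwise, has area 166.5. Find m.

Write out the shoelace sum; only the two edges meeting at M involve m:
2·Area = [((-5)·5 − m·8) + (m·(-11) − (-8)·5)] + 109
       = -19·m + 124 = 333
⇒ m = -11.

-11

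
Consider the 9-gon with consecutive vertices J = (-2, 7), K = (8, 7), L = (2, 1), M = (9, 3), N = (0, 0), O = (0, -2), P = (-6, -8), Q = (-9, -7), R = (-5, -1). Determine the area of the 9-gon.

92

Σ = (-70) + (-6) + (-3) + (0) + (0) + (-12) + (-30) + (-26) + (-37) = -184
Area = |Σ|/2 = 92.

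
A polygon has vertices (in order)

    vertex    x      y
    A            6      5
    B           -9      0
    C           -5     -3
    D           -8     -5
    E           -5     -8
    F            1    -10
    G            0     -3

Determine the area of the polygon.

92.5

A→B: (6)(0) − (-9)(5) = 45
B→C: (-9)(-3) − (-5)(0) = 27
C→D: (-5)(-5) − (-8)(-3) = 1
D→E: (-8)(-8) − (-5)(-5) = 39
E→F: (-5)(-10) − (1)(-8) = 58
F→G: (1)(-3) − (0)(-10) = -3
G→A: (0)(5) − (6)(-3) = 18
Σ = 185
Area = |Σ|/2 = 92.5.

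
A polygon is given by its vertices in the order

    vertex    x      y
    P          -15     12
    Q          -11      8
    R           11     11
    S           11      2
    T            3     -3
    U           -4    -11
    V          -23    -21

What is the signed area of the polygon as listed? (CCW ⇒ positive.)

-570

Apply the shoelace (surveyor's) formula: 2A = Σ (x_i·y_{i+1} − x_{i+1}·y_i), indices taken mod 7.
Σ = (12) + (-209) + (-99) + (-39) + (-45) + (-169) + (-591) = -1140
Signed area = Σ/2 = -570 (negative ⇒ clockwise traversal).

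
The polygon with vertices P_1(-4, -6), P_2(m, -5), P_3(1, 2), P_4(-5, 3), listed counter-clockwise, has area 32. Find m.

The doubled signed area Σ (x_i y_{i+1} − x_{i+1} y_i) is linear in m.
With m=0 it equals 80; the coefficient of m is 8 (from the two edges through P_2).
So 8·m + 80 = 2·32 = 64 ⇒ m = -2.

-2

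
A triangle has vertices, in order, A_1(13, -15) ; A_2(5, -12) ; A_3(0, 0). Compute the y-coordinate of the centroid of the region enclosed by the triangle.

-9

Apply the surveyor's formula. First the cross-terms c_i = x_i·y_{i+1} − x_{i+1}·y_i:
  -81, 0, 0  ⇒  2A = -81, A = -40.5.
Then Σ (y_i + y_{i+1})·c_i = 2187, so ȳ = 2187 / (6·(-40.5)) = -9.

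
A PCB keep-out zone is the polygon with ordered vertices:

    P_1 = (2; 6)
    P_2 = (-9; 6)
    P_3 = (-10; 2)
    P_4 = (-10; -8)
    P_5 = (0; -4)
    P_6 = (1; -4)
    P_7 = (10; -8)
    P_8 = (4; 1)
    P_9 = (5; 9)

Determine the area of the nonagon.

184.5

Apply the surveyor's formula: 2A = Σ (x_i·y_{i+1} − x_{i+1}·y_i), indices taken mod 9.
Cross-terms: 66, 42, 100, 40, 4, 32, 42, 31, 12  ⇒  Σ = 369
Area = |Σ|/2 = 184.5.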